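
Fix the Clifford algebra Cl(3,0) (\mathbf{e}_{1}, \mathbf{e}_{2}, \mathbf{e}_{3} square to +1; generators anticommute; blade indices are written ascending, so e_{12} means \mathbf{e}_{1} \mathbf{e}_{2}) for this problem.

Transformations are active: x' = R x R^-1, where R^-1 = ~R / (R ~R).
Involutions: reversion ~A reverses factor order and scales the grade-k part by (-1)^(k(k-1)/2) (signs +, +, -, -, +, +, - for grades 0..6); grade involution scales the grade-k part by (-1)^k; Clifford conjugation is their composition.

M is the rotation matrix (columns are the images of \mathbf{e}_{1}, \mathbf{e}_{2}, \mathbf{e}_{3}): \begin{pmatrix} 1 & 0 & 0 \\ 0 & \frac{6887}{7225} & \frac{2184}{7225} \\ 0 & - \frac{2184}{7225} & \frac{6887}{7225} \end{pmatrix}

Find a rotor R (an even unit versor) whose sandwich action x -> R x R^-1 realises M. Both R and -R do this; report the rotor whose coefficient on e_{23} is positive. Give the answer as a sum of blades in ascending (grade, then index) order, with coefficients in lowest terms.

Method: write R = a + b12*e_{12} + b13*e_{13} + b23*e_{23} with a^2 + b12^2 + b13^2 + b23^2 = 1 (so R^-1 = ~R). Expanding the columns R e_j ~R gives tr M = 4a^2 - 1 and, from the antisymmetric part, M21 - M12 = -4a*b12, M13 - M31 = 4a*b13, M32 - M23 = -4a*b23.
Here tr M = \frac{20999}{7225}, so a^2 = (1 + tr M)/4 = \frac{7056}{7225} and a = ±\frac{84}{85}. Taking a = \frac{84}{85}: M21 - M12 = 0, M13 - M31 = 0, M32 - M23 = -\frac{4368}{7225}, giving b12 = 0, b13 = 0, b23 = \frac{13}{85}, i.e. R = \frac{84}{85} + \frac{13}{85} e_{23}.
Its e_{23} coefficient is already positive.
Answer: \frac{84}{85} + \frac{13}{85} e_{23}. Sheet selection: the two-to-one cover makes ±R indistinguishable at the matrix level (trace \frac{20999}{7225}), so uniqueness comes from the required sign on e_{23}.


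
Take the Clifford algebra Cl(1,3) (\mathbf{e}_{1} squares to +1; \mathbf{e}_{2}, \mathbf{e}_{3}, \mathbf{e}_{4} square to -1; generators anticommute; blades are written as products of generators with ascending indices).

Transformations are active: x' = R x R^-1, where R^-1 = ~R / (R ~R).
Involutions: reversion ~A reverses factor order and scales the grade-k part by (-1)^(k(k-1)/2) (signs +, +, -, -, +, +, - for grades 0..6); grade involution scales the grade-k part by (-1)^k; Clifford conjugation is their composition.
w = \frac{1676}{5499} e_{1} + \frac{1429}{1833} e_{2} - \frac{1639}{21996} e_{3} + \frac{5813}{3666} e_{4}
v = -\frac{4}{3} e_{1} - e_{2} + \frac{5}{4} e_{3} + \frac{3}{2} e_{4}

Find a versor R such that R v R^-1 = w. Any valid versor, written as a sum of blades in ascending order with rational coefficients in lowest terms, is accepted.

Why this works: both vectors square to -\frac{437}{144}, so q(v) = q(w) and R = v + w = -\frac{5656}{5499} e_{1} - \frac{404}{1833} e_{2} + \frac{6464}{5499} e_{3} + \frac{5656}{1833} e_{4} carries v to w — its own direction survives, the complement (v - w)/2 flips.
Answer: -\frac{5656}{5499} e_{1} - \frac{404}{1833} e_{2} + \frac{6464}{5499} e_{3} + \frac{5656}{1833} e_{4}


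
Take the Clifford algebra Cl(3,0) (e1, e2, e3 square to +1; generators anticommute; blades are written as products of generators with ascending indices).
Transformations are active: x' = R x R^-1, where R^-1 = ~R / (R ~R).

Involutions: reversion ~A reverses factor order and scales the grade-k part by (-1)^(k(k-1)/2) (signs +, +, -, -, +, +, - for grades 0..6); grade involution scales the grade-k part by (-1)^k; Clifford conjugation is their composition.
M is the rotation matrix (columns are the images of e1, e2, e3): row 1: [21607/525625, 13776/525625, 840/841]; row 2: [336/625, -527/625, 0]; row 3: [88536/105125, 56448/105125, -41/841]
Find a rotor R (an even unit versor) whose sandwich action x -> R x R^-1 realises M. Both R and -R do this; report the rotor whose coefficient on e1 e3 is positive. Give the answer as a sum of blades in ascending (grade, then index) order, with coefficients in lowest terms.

Method: write R = a + b12*e1 e2 + b13*e1 e3 + b23*e2 e3 with a^2 + b12^2 + b13^2 + b23^2 = 1 (so R^-1 = ~R). Expanding the columns R e_j ~R gives tr M = 4a^2 - 1 and, from the antisymmetric part, M21 - M12 = -4a*b12, M13 - M31 = 4a*b13, M32 - M23 = -4a*b23.
Here tr M = -17889/21025, so a^2 = (1 + tr M)/4 = 784/21025 and a = ±28/145. Taking a = 28/145: M21 - M12 = 10752/21025, M13 - M31 = 16464/105125, M32 - M23 = 56448/105125, giving b12 = -96/145, b13 = 147/725, b23 = -504/725, i.e. R = 28/145 - 96/145*e1 e2 + 147/725*e1 e3 - 504/725*e2 e3.
Its e1 e3 coefficient is already positive.
Answer: 28/145 - 96/145*e1 e2 + 147/725*e1 e3 - 504/725*e2 e3. Note: both R and -R realise this M (trace -17889/21025); the covering map identifies them, and the e1 e3-coefficient sign is the tie-breaker.


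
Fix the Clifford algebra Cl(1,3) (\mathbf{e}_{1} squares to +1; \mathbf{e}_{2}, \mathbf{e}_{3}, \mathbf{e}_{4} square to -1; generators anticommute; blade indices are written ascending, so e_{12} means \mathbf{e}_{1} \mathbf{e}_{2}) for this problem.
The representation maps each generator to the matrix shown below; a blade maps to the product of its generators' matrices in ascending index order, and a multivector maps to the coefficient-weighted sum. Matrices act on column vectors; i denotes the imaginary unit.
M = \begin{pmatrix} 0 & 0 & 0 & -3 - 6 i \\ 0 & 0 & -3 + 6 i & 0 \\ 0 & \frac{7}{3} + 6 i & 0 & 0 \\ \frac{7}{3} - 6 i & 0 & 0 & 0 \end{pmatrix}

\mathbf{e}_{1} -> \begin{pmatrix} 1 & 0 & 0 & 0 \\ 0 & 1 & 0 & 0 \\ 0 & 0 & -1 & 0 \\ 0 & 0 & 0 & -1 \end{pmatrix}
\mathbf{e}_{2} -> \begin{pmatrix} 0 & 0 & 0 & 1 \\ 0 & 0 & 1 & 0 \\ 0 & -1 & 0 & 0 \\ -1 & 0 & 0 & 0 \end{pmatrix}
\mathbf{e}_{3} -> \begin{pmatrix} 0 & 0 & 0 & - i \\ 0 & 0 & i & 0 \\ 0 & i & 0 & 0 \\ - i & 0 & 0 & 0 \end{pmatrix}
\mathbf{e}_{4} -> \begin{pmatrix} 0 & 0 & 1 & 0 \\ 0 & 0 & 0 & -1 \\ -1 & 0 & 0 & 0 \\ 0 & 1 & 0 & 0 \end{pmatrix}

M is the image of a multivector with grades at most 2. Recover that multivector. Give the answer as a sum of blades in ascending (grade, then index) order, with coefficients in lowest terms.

Method: the blade images are trace-orthogonal — tr(rho(e_A) rho(e_B)^-1) = 4 if A = B and 0 otherwise — and rho(e_A)^-1 = (e_A)^2 * rho(e_A) with (e_A)^2 = +1 or -1, so the coefficient of e_A in the preimage is (e_A)^2 * tr(M rho(e_A))/4.
Nonzero projections over blades of grade <= 2: e_{2}: (e_{2})^2 = -1, tr(M rho(e_{2})) = \frac{32}{3}, coefficient -\frac{8}{3}; e_{3}: (e_{3})^2 = -1, tr(M rho(e_{3})) = -24, coefficient 6; e_{12}: (e_{12})^2 = +1, tr(M rho(e_{12})) = - \frac{4}{3}, coefficient -\frac{1}{3}. Every other blade of grade <= 2 projects to 0.
Answer: -\frac{8}{3} e_{2} + 6 e_{3} - \frac{1}{3} e_{12}


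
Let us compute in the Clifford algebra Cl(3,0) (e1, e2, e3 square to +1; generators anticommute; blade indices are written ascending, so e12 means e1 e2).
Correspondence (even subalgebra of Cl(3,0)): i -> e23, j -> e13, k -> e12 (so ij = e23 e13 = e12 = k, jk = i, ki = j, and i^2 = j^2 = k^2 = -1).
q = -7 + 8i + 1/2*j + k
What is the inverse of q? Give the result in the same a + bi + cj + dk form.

In blades: q = -7 + e12 + 1/2*e13 + 8*e23.
With qbar = -7 - e12 - 1/2*e13 - 8*e23 (scalar fixed, mapped units negated), q qbar = 457/4 (the sum of squared coefficients), so q^-1 = qbar / (457/4) = -28/457 - 4/457*e12 - 2/457*e13 - 32/457*e23; translating back:
Answer: -28/457 - 32/457*i - 2/457*j - 4/457*k


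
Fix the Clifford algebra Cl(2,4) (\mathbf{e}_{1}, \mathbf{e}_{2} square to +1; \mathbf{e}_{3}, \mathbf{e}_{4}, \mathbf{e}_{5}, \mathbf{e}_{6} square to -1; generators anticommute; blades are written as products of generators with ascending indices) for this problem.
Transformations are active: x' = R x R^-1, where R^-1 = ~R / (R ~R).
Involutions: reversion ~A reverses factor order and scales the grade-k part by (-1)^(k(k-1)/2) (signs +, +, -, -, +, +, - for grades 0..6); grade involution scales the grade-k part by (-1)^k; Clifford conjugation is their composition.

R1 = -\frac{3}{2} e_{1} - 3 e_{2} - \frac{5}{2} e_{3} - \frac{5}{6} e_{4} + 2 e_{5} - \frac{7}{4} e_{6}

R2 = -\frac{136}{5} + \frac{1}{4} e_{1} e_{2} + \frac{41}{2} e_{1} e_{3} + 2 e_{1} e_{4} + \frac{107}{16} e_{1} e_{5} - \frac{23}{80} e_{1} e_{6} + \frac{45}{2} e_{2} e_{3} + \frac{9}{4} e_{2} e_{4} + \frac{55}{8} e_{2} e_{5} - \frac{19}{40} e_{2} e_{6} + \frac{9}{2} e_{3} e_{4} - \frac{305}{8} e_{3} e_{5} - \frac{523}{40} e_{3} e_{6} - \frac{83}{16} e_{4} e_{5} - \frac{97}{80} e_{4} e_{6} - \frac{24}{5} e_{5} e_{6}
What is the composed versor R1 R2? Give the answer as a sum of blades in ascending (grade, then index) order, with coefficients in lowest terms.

Distribute over the terms of R1 (each basis-blade product reordered to ascending indices, repeated generators contracted through their squares):
(-\frac{3}{2} e_{1}) R2 = \frac{204}{5} e_{1} - \frac{3}{8} e_{2} - \frac{123}{4} e_{3} - 3 e_{4} - \frac{321}{32} e_{5} + \frac{69}{160} e_{6} - \frac{135}{4} e_{1} e_{2} e_{3} - \frac{27}{8} e_{1} e_{2} e_{4} - \frac{165}{16} e_{1} e_{2} e_{5} + \frac{57}{80} e_{1} e_{2} e_{6} - \frac{27}{4} e_{1} e_{3} e_{4} + \frac{915}{16} e_{1} e_{3} e_{5} + \frac{1569}{80} e_{1} e_{3} e_{6} + \frac{249}{32} e_{1} e_{4} e_{5} + \frac{291}{160} e_{1} e_{4} e_{6} + \frac{36}{5} e_{1} e_{5} e_{6}
(-3 e_{2}) R2 = \frac{3}{4} e_{1} + \frac{408}{5} e_{2} - \frac{135}{2} e_{3} - \frac{27}{4} e_{4} - \frac{165}{8} e_{5} + \frac{57}{40} e_{6} + \frac{123}{2} e_{1} e_{2} e_{3} + 6 e_{1} e_{2} e_{4} + \frac{321}{16} e_{1} e_{2} e_{5} - \frac{69}{80} e_{1} e_{2} e_{6} - \frac{27}{2} e_{2} e_{3} e_{4} + \frac{915}{8} e_{2} e_{3} e_{5} + \frac{1569}{40} e_{2} e_{3} e_{6} + \frac{249}{16} e_{2} e_{4} e_{5} + \frac{291}{80} e_{2} e_{4} e_{6} + \frac{72}{5} e_{2} e_{5} e_{6}
(-\frac{5}{2} e_{3}) R2 = -\frac{205}{4} e_{1} - \frac{225}{4} e_{2} + 68 e_{3} + \frac{45}{4} e_{4} - \frac{1525}{16} e_{5} - \frac{523}{16} e_{6} - \frac{5}{8} e_{1} e_{2} e_{3} + 5 e_{1} e_{3} e_{4} + \frac{535}{32} e_{1} e_{3} e_{5} - \frac{23}{32} e_{1} e_{3} e_{6} + \frac{45}{8} e_{2} e_{3} e_{4} + \frac{275}{16} e_{2} e_{3} e_{5} - \frac{19}{16} e_{2} e_{3} e_{6} + \frac{415}{32} e_{3} e_{4} e_{5} + \frac{97}{32} e_{3} e_{4} e_{6} + 12 e_{3} e_{5} e_{6}
(-\frac{5}{6} e_{4}) R2 = -\frac{5}{3} e_{1} - \frac{15}{8} e_{2} - \frac{15}{4} e_{3} + \frac{68}{3} e_{4} - \frac{415}{96} e_{5} - \frac{97}{96} e_{6} - \frac{5}{24} e_{1} e_{2} e_{4} - \frac{205}{12} e_{1} e_{3} e_{4} + \frac{535}{96} e_{1} e_{4} e_{5} - \frac{23}{96} e_{1} e_{4} e_{6} - \frac{75}{4} e_{2} e_{3} e_{4} + \frac{275}{48} e_{2} e_{4} e_{5} - \frac{19}{48} e_{2} e_{4} e_{6} - \frac{1525}{48} e_{3} e_{4} e_{5} - \frac{523}{48} e_{3} e_{4} e_{6} + 4 e_{4} e_{5} e_{6}
(2 e_{5}) R2 = \frac{107}{8} e_{1} + \frac{55}{4} e_{2} - \frac{305}{4} e_{3} - \frac{83}{8} e_{4} - \frac{272}{5} e_{5} + \frac{48}{5} e_{6} + \frac{1}{2} e_{1} e_{2} e_{5} + 41 e_{1} e_{3} e_{5} + 4 e_{1} e_{4} e_{5} + \frac{23}{40} e_{1} e_{5} e_{6} + 45 e_{2} e_{3} e_{5} + \frac{9}{2} e_{2} e_{4} e_{5} + \frac{19}{20} e_{2} e_{5} e_{6} + 9 e_{3} e_{4} e_{5} + \frac{523}{20} e_{3} e_{5} e_{6} + \frac{97}{40} e_{4} e_{5} e_{6}
(-\frac{7}{4} e_{6}) R2 = \frac{161}{320} e_{1} + \frac{133}{160} e_{2} + \frac{3661}{160} e_{3} + \frac{679}{320} e_{4} + \frac{42}{5} e_{5} + \frac{238}{5} e_{6} - \frac{7}{16} e_{1} e_{2} e_{6} - \frac{287}{8} e_{1} e_{3} e_{6} - \frac{7}{2} e_{1} e_{4} e_{6} - \frac{749}{64} e_{1} e_{5} e_{6} - \frac{315}{8} e_{2} e_{3} e_{6} - \frac{63}{16} e_{2} e_{4} e_{6} - \frac{385}{32} e_{2} e_{5} e_{6} - \frac{63}{8} e_{3} e_{4} e_{6} + \frac{2135}{32} e_{3} e_{5} e_{6} + \frac{581}{64} e_{4} e_{5} e_{6}
Summing the partial products and collecting blades:
Answer: \frac{2411}{960} e_{1} + \frac{6029}{160} e_{2} - \frac{13979}{160} e_{3} + \frac{15277}{960} e_{4} - \frac{4231}{24} e_{5} + \frac{3043}{120} e_{6} + \frac{217}{8} e_{1} e_{2} e_{3} + \frac{29}{12} e_{1} e_{2} e_{4} + \frac{41}{4} e_{1} e_{2} e_{5} - \frac{47}{80} e_{1} e_{2} e_{6} - \frac{113}{6} e_{1} e_{3} e_{4} + \frac{3677}{32} e_{1} e_{3} e_{5} - \frac{2717}{160} e_{1} e_{3} e_{6} + \frac{833}{48} e_{1} e_{4} e_{5} - \frac{461}{240} e_{1} e_{4} e_{6} - \frac{1257}{320} e_{1} e_{5} e_{6} - \frac{213}{8} e_{2} e_{3} e_{4} + \frac{2825}{16} e_{2} e_{3} e_{5} - \frac{107}{80} e_{2} e_{3} e_{6} + \frac{619}{24} e_{2} e_{4} e_{5} - \frac{167}{240} e_{2} e_{4} e_{6} + \frac{531}{160} e_{2} e_{5} e_{6} - \frac{941}{96} e_{3} e_{4} e_{5} - \frac{1511}{96} e_{3} e_{4} e_{6} + \frac{16779}{160} e_{3} e_{5} e_{6} + \frac{4961}{320} e_{4} e_{5} e_{6}


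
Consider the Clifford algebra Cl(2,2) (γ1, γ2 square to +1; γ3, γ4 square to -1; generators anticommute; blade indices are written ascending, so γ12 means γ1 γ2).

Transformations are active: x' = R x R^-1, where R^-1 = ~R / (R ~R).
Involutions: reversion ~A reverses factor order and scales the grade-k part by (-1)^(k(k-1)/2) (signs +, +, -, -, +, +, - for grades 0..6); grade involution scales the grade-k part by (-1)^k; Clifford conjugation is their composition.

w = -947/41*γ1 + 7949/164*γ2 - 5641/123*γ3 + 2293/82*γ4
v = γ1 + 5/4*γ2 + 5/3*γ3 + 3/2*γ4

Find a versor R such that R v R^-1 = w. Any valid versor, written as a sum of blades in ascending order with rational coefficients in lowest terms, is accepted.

R = v + w = -906/41*γ1 + 4077/82*γ2 - 1812/41*γ3 + 1208/41*γ4 works: the equal norms (-355/144) guarantee its sandwich swaps v into w.
Answer: -906/41*γ1 + 4077/82*γ2 - 1812/41*γ3 + 1208/41*γ4


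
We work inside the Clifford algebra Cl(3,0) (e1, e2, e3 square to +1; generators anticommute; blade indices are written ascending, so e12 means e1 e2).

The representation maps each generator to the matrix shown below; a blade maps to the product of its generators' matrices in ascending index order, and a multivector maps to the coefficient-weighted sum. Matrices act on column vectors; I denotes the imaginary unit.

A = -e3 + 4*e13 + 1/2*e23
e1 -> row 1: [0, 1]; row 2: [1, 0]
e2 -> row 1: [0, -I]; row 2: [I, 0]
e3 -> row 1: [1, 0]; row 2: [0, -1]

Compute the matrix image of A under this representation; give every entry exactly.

Bivector images (products of the table entries): rho(e13) = rho(e1)rho(e3) = row 1: [0, -1]; row 2: [1, 0]; rho(e23) = rho(e2)rho(e3) = row 1: [0, I]; row 2: [I, 0].
M = (-1)*rho(e3) + (4)*rho(e13) + (1/2)*rho(e23), summed entrywise:
Answer: row 1: [-1, -4 + I/2]; row 2: [4 + I/2, 1]


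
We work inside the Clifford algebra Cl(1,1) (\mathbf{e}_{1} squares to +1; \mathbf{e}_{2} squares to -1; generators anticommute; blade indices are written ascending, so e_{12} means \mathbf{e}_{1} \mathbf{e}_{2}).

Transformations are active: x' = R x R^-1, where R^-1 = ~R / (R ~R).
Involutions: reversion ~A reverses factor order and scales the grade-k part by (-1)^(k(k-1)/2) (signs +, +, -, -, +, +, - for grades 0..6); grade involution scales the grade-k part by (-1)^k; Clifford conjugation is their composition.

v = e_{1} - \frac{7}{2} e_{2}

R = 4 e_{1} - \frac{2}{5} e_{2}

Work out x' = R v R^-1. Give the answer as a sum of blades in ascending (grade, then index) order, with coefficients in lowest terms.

~R = 4 e_{1} - \frac{2}{5} e_{2}, and R ~R = \frac{396}{25}, so R^-1 = ~R / (\frac{396}{25}).
R v = \frac{13}{5} - \frac{68}{5} e_{12}
Answer: \frac{31}{99} e_{1} + \frac{667}{198} e_{2}


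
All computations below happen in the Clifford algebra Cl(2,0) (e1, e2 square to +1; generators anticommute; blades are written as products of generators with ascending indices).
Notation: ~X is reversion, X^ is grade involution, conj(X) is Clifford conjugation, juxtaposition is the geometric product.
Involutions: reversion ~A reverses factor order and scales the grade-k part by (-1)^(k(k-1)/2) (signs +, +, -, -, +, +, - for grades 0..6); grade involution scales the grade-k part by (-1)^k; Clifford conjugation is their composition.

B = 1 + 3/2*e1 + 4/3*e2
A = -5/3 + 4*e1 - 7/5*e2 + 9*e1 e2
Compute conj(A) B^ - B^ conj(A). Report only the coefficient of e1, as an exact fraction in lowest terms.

first term: 37/15 + 21/2*e1 - 889/90*e2 - 47/30*e1 e2
second term: 37/15 - 27/2*e1 + 1541/90*e2 - 493/30*e1 e2
Answer: 24


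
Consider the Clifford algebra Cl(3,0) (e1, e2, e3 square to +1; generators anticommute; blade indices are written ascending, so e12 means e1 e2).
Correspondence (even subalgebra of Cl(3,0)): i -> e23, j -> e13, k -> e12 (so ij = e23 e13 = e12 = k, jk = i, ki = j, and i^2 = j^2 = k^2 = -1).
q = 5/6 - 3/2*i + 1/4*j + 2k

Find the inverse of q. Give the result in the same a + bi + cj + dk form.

In blades: q = 5/6 + 2*e12 + 1/4*e13 - 3/2*e23.
With qbar = 5/6 - 2*e12 - 1/4*e13 + 3/2*e23 (scalar fixed, mapped units negated), q qbar = 1009/144 (the sum of squared coefficients), so q^-1 = qbar / (1009/144) = 120/1009 - 288/1009*e12 - 36/1009*e13 + 216/1009*e23; translating back:
Answer: 120/1009 + 216/1009*i - 36/1009*j - 288/1009*k


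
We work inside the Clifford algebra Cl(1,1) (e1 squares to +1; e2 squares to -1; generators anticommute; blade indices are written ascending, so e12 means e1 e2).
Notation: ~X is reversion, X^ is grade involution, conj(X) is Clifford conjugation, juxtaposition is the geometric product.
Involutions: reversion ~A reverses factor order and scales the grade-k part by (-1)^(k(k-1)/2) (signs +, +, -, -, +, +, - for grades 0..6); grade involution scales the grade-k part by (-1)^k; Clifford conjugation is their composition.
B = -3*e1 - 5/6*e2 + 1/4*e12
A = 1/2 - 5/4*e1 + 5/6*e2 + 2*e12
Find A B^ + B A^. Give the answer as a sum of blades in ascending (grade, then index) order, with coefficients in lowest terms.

first term: -71/18 + 1/24*e1 - 283/48*e2 - 41/12*e12
second term: -71/18 - 71/24*e1 - 323/48*e2 + 11/3*e12
Answer: -71/9 - 35/12*e1 - 101/8*e2 + 1/4*e12


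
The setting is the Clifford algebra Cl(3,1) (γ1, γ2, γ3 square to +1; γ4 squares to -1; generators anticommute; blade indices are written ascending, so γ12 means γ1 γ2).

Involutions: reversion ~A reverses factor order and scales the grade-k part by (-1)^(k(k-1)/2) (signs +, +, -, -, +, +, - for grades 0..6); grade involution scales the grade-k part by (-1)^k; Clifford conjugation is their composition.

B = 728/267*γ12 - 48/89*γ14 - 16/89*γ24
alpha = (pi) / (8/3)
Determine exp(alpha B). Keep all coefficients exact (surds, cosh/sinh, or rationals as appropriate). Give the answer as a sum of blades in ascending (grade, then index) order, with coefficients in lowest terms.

B^2 term by term: the squares give (728/267)^2*(γ12)^2 + (-48/89)^2*(γ14)^2 + (-16/89)^2*(γ24)^2 = 529984/71289*(-1) + 2304/7921*(+1) + 256/7921*(+1) = -64/9 (each basis 2-blade squares to minus the product of its generators' squares); cross terms between blades sharing an index anticommute and cancel. So B^2 = -64/9.
B^2 = -64/9 — a negative square means the series sums to a rotation: l = 8/3, alpha*l = pi, so exp(alpha B) = cos(pi) + (sin(pi)/(8/3))*B = -1 + (0)*B.
Answer: -1


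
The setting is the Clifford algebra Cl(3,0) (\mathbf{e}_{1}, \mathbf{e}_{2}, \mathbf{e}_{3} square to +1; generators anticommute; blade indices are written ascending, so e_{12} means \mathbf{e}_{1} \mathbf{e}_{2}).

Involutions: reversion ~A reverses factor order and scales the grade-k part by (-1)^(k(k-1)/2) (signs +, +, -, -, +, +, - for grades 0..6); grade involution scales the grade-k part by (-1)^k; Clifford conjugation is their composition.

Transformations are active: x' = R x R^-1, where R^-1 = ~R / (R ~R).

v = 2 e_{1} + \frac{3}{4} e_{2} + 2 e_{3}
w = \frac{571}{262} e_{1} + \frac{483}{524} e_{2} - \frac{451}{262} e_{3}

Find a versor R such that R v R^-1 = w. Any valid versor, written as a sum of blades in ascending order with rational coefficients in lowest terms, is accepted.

The midline construction: v and w both square to \frac{137}{16}, so reflecting in their sum \frac{1095}{262} e_{1} + \frac{219}{131} e_{2} + \frac{73}{262} e_{3} exchanges them.
Answer: \frac{1095}{262} e_{1} + \frac{219}{131} e_{2} + \frac{73}{262} e_{3}


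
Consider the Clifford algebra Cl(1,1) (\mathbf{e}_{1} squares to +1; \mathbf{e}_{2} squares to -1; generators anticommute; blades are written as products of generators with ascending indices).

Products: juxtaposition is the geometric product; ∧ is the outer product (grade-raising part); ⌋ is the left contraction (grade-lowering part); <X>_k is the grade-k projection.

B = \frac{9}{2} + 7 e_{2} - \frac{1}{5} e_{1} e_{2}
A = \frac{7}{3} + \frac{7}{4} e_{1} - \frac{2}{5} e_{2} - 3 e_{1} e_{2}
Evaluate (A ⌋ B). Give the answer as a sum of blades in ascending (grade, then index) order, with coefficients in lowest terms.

step 1: \frac{139}{10} + \frac{2}{25} e_{1} + \frac{959}{60} e_{2} - \frac{7}{15} e_{1} e_{2}
Answer: \frac{139}{10} + \frac{2}{25} e_{1} + \frac{959}{60} e_{2} - \frac{7}{15} e_{1} e_{2}


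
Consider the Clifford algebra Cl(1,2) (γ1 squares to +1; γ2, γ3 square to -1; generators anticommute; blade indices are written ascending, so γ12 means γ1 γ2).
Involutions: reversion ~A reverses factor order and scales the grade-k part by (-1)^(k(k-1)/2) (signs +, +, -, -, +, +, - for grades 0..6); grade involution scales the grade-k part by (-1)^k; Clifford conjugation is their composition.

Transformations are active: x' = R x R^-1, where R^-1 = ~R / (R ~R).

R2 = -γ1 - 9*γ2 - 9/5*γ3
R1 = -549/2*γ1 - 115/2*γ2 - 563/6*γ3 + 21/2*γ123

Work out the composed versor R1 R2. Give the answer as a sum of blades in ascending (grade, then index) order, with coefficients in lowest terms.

Distribute over the terms of R2 (each basis-blade product reordered to ascending indices, repeated generators contracted through their squares):
R1 (-γ1) = 549/2 - 115/2*γ12 - 563/6*γ13 - 21/2*γ23
R1 (-9*γ2) = -1035/2 + 4941/2*γ12 - 189/2*γ13 - 1689/2*γ23
R1 (-9/5*γ3) = -1689/10 + 189/10*γ12 + 4941/10*γ13 + 207/2*γ23
Summing the partial products and collecting blades:
Answer: -4119/10 + 24319/10*γ12 + 9173/30*γ13 - 1503/2*γ23


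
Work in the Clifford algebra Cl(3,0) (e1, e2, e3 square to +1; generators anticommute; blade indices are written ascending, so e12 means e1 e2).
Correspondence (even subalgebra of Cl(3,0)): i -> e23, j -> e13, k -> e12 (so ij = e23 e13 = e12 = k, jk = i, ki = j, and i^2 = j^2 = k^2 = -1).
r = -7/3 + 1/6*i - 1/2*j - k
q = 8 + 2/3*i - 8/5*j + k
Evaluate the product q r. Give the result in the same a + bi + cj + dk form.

In blades: q = 8 + e12 - 8/5*e13 + 2/3*e23, r = -7/3 - e12 - 1/2*e13 + 1/6*e23.
Distribute q over r term by term (generator squares from the signature, products reordered to ascending indices): (8)*r = -56/3 - 8*e12 - 4*e13 + 4/3*e23; (e12)*r = 1 - 7/3*e12 + 1/6*e13 + 1/2*e23; (-8/5*e13)*r = -4/5 + 4/15*e12 + 56/15*e13 + 8/5*e23; (2/3*e23)*r = -1/9 - 1/3*e12 + 2/3*e13 - 14/9*e23.
Sum: -836/45 - 52/5*e12 + 17/30*e13 + 169/90*e23; translating back through the correspondence:
Answer: -836/45 + 169/90*i + 17/30*j - 52/5*k


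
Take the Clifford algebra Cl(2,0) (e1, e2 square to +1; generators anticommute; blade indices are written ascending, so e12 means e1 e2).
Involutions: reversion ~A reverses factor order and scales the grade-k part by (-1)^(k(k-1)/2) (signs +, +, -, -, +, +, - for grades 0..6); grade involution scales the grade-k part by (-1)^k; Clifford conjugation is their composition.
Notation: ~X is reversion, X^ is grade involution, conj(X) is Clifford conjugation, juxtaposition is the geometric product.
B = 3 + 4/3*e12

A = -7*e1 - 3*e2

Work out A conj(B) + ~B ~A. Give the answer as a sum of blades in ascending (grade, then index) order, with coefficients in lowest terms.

first term: -25*e1 + 1/3*e2
second term: -17*e1 - 55/3*e2
Answer: -42*e1 - 18*e2


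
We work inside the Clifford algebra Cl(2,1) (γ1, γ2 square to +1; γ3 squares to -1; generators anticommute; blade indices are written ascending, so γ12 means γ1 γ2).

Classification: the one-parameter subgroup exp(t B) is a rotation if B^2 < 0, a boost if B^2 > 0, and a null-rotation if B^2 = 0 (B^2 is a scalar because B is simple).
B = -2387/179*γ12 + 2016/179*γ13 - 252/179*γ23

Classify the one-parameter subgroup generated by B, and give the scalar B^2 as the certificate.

B^2 term by term: the squares give (-2387/179)^2*(γ12)^2 + (2016/179)^2*(γ13)^2 + (-252/179)^2*(γ23)^2 = 5697769/32041*(-1) + 4064256/32041*(+1) + 63504/32041*(+1) = -49 (each basis 2-blade squares to minus the product of its generators' squares); cross terms between blades sharing an index anticommute and cancel. So B^2 = -49.
Answer: rotation, certificate B^2 = -49. No conjugation can change B^2 = -49; the sign gives the class.


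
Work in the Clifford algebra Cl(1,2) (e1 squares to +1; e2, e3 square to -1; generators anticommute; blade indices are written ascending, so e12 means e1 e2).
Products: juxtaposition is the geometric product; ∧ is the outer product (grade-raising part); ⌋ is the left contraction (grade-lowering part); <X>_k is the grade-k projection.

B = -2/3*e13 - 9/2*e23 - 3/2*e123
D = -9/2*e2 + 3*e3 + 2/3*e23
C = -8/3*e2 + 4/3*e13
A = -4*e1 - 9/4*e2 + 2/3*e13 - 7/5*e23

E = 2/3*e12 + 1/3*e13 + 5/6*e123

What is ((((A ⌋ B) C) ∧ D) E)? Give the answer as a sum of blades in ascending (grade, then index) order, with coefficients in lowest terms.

step 1: -607/90 - 21/10*e1 + e2 - 179/24*e3 + 27/8*e13 + 6*e23
step 2: 43/6 - 179/18*e1 + 2428/135*e2 - 94/5*e3 - 12/5*e12 - 1214/135*e13 - 179/9*e23 + 23/3*e123
step 3: -129/4*e2 + 43/2*e3 + 179/4*e12 - 179/6*e13 - 388/15*e23 - 1466/27*e123
step 4: 5276/81 + 65/9*e1 + 13919/324*e2 + 709/648*e3 - 1673/180*e12 - 15883/360*e13 - 1253/36*e23 + 301/12*e123
Answer: 5276/81 + 65/9*e1 + 13919/324*e2 + 709/648*e3 - 1673/180*e12 - 15883/360*e13 - 1253/36*e23 + 301/12*e123


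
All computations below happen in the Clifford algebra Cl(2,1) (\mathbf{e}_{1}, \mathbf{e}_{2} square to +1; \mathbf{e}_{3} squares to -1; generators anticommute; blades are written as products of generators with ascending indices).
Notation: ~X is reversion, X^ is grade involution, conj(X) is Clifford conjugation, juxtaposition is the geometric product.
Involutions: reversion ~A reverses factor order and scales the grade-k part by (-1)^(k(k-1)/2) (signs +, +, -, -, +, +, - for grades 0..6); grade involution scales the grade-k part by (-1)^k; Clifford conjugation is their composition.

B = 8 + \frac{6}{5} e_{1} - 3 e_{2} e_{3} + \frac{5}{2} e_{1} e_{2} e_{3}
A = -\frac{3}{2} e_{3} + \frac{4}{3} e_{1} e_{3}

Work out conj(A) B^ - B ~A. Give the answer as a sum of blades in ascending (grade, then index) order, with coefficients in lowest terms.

first term: -\frac{47}{6} e_{2} + \frac{52}{5} e_{3} + \frac{31}{4} e_{1} e_{2} - \frac{133}{15} e_{1} e_{3}
second term: -\frac{7}{6} e_{2} - \frac{68}{5} e_{3} - \frac{1}{4} e_{1} e_{2} - \frac{187}{15} e_{1} e_{3}
Answer: -\frac{20}{3} e_{2} + 24 e_{3} + 8 e_{1} e_{2} + \frac{18}{5} e_{1} e_{3}


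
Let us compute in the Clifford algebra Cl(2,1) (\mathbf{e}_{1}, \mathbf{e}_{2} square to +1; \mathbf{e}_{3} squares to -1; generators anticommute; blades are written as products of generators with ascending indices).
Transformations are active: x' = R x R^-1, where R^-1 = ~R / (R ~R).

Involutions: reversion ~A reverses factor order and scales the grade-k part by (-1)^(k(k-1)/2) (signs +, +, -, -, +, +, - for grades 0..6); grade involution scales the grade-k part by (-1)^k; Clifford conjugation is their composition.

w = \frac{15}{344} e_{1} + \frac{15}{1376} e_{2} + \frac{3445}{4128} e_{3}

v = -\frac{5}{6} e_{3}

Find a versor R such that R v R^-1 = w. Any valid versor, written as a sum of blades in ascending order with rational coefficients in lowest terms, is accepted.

Construction: equal norms (both -\frac{25}{36}) license R = v + w = \frac{15}{344} e_{1} + \frac{15}{1376} e_{2} + \frac{5}{4128} e_{3} — nothing changes along that direction, while (v - w)/2 changes sign, so v maps onto w.
Answer: \frac{15}{344} e_{1} + \frac{15}{1376} e_{2} + \frac{5}{4128} e_{3}


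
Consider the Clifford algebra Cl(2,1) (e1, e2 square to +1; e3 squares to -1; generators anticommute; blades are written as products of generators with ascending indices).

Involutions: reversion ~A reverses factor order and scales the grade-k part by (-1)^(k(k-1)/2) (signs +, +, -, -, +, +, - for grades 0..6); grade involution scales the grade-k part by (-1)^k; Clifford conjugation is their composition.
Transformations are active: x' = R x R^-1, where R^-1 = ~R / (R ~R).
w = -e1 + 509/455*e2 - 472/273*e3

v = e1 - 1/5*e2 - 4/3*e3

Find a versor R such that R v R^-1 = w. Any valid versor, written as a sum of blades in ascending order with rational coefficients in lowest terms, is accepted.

Sketch: the shared square -166/225 makes R = v + w = 418/455*e2 - 836/273*e3 the natural versor; its sandwich fixes that direction, negates (v - w)/2, and sends v to w.
Answer: 418/455*e2 - 836/273*e3


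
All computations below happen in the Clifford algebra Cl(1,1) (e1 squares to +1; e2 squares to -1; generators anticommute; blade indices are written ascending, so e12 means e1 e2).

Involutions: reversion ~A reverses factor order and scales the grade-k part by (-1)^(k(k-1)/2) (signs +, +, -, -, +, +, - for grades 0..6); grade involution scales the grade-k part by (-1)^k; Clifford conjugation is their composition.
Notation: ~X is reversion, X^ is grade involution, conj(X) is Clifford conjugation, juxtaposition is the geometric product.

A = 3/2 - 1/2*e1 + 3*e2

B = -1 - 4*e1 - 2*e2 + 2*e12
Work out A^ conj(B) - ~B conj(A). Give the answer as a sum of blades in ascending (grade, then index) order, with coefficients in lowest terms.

first term: 13/2 + 23/2*e1 + 5*e2 + 10*e12
second term: -19/2 - 25/2*e1 + e2 + 10*e12
Answer: 16 + 24*e1 + 4*e2


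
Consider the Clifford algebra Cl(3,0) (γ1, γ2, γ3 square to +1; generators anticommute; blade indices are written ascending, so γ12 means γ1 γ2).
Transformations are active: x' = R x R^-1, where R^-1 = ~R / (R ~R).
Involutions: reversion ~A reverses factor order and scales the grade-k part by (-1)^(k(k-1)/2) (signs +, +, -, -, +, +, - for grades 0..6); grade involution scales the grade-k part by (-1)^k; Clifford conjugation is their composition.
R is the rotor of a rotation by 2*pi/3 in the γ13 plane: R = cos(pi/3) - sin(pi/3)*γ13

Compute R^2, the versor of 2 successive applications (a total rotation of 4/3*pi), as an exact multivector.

Half-angle bookkeeping: 2 applications in γ13 add up to rotor phase 2*pi/3 = 2*pi/3, so R^2 = cos(2*pi/3) - sin(2*pi/3)*γ13.
cos(2*pi/3) = -1/2 and sin(2*pi/3) = sqrt(3)/2, so R^2 = -1/2 - sqrt(3)/2*γ13. The net rotation is 4/3*pi; the rotor keeps the half-angle phase exactly.
Answer: -1/2 - sqrt(3)/2*γ13


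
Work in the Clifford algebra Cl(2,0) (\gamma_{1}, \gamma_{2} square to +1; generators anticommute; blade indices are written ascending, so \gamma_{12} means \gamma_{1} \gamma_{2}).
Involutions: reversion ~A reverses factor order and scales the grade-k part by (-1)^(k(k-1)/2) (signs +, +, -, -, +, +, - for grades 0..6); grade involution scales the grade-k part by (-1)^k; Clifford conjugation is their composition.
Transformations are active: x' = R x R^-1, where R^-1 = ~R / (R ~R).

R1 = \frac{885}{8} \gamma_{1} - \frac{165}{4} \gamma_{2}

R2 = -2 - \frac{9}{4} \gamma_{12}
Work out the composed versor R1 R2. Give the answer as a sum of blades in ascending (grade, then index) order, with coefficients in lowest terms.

Distribute over the terms of R1 (each basis-blade product reordered to ascending indices, repeated generators contracted through their squares):
(\frac{885}{8} \gamma_{1}) R2 = -\frac{885}{4} \gamma_{1} - \frac{7965}{32} \gamma_{2}
(-\frac{165}{4} \gamma_{2}) R2 = -\frac{1485}{16} \gamma_{1} + \frac{165}{2} \gamma_{2}
Summing the partial products and collecting blades:
Answer: -\frac{5025}{16} \gamma_{1} - \frac{5325}{32} \gamma_{2}


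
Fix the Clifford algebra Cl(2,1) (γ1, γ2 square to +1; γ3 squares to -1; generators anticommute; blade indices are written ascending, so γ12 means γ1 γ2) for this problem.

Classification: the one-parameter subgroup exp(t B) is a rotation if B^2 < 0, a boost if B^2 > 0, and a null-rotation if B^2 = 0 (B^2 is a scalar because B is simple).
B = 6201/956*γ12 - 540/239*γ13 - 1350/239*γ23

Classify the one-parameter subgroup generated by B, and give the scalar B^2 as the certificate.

B^2 term by term: the squares give (6201/956)^2*(γ12)^2 + (-540/239)^2*(γ13)^2 + (-1350/239)^2*(γ23)^2 = 38452401/913936*(-1) + 291600/57121*(+1) + 1822500/57121*(+1) = -81/16 (each basis 2-blade squares to minus the product of its generators' squares); cross terms between blades sharing an index anticommute and cancel. So B^2 = -81/16.
Answer: rotation, certificate B^2 = -81/16. The scalar -81/16 is the complete invariant here: its sign names the subgroup type.


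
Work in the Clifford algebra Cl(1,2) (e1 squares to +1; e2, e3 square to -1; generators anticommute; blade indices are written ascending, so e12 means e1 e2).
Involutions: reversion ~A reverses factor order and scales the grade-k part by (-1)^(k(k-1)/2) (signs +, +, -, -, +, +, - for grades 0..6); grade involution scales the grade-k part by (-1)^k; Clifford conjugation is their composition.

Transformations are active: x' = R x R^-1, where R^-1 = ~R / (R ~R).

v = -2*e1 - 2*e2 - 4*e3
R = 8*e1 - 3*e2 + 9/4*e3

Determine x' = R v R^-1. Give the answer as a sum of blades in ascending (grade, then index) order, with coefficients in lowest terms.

~R = 8*e1 - 3*e2 + 9/4*e3, and R ~R = 799/16, so R^-1 = ~R / (799/16).
R v = -13 - 22*e12 - 55/2*e13 + 33/2*e23
Answer: -1730/799*e1 + 2846/799*e2 + 2260/799*e3


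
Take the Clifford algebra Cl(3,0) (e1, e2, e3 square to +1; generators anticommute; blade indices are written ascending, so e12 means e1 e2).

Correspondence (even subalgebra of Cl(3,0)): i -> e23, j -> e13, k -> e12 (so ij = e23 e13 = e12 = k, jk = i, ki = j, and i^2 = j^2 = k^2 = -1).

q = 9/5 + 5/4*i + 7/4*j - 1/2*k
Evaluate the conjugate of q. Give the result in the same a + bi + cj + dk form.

In blades: q = 9/5 - 1/2*e12 + 7/4*e13 + 5/4*e23.
Quaternion conjugation is reversion on the even subalgebra: the scalar is fixed and every grade-2 blade flips sign, giving 9/5 + 1/2*e12 - 7/4*e13 - 5/4*e23; translating back:
Answer: 9/5 - 5/4*i - 7/4*j + 1/2*k


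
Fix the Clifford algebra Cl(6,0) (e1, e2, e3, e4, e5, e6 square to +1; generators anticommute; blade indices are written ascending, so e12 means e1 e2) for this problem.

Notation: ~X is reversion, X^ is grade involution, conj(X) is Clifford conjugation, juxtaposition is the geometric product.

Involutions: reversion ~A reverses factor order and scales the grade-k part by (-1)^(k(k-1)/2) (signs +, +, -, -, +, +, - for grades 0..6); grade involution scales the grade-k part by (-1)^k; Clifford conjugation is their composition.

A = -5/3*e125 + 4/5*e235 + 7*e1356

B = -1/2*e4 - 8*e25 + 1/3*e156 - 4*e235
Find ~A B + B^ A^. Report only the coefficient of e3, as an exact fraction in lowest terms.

first term: -16/5 + 40/3*e1 + 131/15*e3 - 20/3*e13 + 5/9*e26 - 28*e126 - 836/15*e1236 + 5/6*e1245 - 2/5*e2345 - 7/2*e13456
second term: 16/5 + 40/3*e1 + 131/15*e3 - 20/3*e13 + 5/9*e26 + 28*e126 + 836/15*e1236 + 5/6*e1245 - 2/5*e2345 + 7/2*e13456
Answer: 262/15


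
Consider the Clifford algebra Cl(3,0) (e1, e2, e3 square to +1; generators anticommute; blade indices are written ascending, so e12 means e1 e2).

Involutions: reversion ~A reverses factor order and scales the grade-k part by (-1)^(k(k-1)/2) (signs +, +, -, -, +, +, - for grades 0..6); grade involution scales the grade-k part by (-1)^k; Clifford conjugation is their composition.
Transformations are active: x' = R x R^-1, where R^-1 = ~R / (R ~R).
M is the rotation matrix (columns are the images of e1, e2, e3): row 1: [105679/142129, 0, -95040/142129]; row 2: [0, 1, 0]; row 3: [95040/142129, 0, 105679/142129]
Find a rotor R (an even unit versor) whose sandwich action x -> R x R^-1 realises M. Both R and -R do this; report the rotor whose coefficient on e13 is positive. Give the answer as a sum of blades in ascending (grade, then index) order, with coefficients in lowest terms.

Method: write R = a + b12*e12 + b13*e13 + b23*e23 with a^2 + b12^2 + b13^2 + b23^2 = 1 (so R^-1 = ~R). Expanding the columns R e_j ~R gives tr M = 4a^2 - 1 and, from the antisymmetric part, M21 - M12 = -4a*b12, M13 - M31 = 4a*b13, M32 - M23 = -4a*b23.
Here tr M = 353487/142129, so a^2 = (1 + tr M)/4 = 123904/142129 and a = ±352/377. Taking a = 352/377: M21 - M12 = 0, M13 - M31 = -190080/142129, M32 - M23 = 0, giving b12 = 0, b13 = -135/377, b23 = 0, i.e. R = 352/377 - 135/377*e13.
Its e13 coefficient is negative, so report the other preimage -R.
Answer: -352/377 + 135/377*e13. Recall the cover is two-to-one: with M of trace 353487/142129, both preimages act alike, and the stated e13 sign chooses the sheet.


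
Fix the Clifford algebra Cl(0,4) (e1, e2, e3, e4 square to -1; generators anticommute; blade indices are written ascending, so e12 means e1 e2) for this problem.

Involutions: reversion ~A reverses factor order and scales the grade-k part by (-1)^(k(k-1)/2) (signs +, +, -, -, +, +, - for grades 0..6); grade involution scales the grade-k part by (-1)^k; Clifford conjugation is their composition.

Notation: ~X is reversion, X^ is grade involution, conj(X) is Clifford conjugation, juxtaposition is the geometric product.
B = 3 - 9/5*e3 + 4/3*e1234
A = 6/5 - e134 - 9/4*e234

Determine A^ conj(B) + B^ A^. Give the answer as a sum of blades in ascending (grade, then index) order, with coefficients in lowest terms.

first term: 18/5 - 3*e1 + 4/3*e2 + 54/25*e3 + 9/5*e14 + 81/20*e24 + 3*e134 + 27/4*e234 + 8/5*e1234
second term: 18/5 + 3*e1 - 4/3*e2 + 54/25*e3 + 9/5*e14 + 81/20*e24 + 3*e134 + 27/4*e234 + 8/5*e1234
Answer: 36/5 + 108/25*e3 + 18/5*e14 + 81/10*e24 + 6*e134 + 27/2*e234 + 16/5*e1234


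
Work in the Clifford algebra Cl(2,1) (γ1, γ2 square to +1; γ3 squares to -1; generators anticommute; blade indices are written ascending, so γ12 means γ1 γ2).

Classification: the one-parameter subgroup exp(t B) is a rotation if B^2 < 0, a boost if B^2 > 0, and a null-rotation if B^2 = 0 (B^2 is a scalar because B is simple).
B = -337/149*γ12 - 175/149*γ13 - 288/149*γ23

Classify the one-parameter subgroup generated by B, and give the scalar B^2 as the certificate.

B^2 term by term: the squares give (-337/149)^2*(γ12)^2 + (-175/149)^2*(γ13)^2 + (-288/149)^2*(γ23)^2 = 113569/22201*(-1) + 30625/22201*(+1) + 82944/22201*(+1) = 0 (each basis 2-blade squares to minus the product of its generators' squares); cross terms between blades sharing an index anticommute and cancel. So B^2 = 0.
Answer: null-rotation, certificate B^2 = 0. The class reads off the invariant scalar 0 directly.


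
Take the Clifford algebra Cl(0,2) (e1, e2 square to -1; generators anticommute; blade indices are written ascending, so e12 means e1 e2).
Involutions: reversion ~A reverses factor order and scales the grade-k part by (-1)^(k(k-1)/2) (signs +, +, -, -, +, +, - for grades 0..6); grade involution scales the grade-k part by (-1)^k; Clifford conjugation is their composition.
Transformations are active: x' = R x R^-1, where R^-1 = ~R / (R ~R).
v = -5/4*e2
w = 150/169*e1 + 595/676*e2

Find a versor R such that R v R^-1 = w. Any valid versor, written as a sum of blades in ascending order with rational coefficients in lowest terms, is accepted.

Key observation: q(v) = q(w) = -25/16 (sandwiches preserve the norm), so R = v + w = 150/169*e1 - 125/338*e2 works whenever it is invertible — the component of v along it is kept and (v - w)/2 reverses, sending v to w.
Answer: 150/169*e1 - 125/338*e2


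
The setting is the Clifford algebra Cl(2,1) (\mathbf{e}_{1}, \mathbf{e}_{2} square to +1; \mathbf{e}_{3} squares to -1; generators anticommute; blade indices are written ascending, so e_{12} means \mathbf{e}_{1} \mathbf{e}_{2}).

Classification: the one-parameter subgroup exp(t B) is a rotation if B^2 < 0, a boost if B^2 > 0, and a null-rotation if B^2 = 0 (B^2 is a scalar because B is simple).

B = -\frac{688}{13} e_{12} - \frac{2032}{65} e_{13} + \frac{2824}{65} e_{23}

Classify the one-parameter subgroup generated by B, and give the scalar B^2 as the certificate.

B^2 term by term: the squares give (-\frac{688}{13})^2*(e_{12})^2 + (-\frac{2032}{65})^2*(e_{13})^2 + (\frac{2824}{65})^2*(e_{23})^2 = \frac{473344}{169}*(-1) + \frac{4129024}{4225}*(+1) + \frac{7974976}{4225}*(+1) = 64 (each basis 2-blade squares to minus the product of its generators' squares); cross terms between blades sharing an index anticommute and cancel. So B^2 = 64.
Answer: boost, certificate B^2 = 64. The invariant at work: B^2 = 64 is unchanged by conjugation, hence its sign classifies the subgroup whatever basis B is written in.
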